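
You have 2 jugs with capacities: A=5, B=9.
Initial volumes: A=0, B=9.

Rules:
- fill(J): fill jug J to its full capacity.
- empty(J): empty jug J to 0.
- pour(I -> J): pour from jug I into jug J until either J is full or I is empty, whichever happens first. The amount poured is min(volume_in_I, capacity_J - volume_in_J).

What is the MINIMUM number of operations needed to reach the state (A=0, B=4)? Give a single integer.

BFS from (A=0, B=9). One shortest path:
  1. pour(B -> A) -> (A=5 B=4)
  2. empty(A) -> (A=0 B=4)
Reached target in 2 moves.

Answer: 2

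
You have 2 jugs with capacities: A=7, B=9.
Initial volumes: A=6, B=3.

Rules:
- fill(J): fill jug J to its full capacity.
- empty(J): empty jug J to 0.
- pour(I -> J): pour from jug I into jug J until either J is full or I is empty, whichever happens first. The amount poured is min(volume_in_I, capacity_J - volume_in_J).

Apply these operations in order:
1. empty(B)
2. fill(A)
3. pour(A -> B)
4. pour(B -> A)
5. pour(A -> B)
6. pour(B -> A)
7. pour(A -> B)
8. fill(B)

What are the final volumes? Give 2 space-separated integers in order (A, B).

Step 1: empty(B) -> (A=6 B=0)
Step 2: fill(A) -> (A=7 B=0)
Step 3: pour(A -> B) -> (A=0 B=7)
Step 4: pour(B -> A) -> (A=7 B=0)
Step 5: pour(A -> B) -> (A=0 B=7)
Step 6: pour(B -> A) -> (A=7 B=0)
Step 7: pour(A -> B) -> (A=0 B=7)
Step 8: fill(B) -> (A=0 B=9)

Answer: 0 9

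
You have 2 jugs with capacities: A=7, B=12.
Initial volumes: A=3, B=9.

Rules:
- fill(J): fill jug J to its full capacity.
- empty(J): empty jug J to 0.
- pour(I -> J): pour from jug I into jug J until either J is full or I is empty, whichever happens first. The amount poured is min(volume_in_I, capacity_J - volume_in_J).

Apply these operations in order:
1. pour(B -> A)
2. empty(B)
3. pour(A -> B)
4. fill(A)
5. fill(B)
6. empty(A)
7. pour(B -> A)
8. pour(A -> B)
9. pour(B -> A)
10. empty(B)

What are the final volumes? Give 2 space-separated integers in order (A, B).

Step 1: pour(B -> A) -> (A=7 B=5)
Step 2: empty(B) -> (A=7 B=0)
Step 3: pour(A -> B) -> (A=0 B=7)
Step 4: fill(A) -> (A=7 B=7)
Step 5: fill(B) -> (A=7 B=12)
Step 6: empty(A) -> (A=0 B=12)
Step 7: pour(B -> A) -> (A=7 B=5)
Step 8: pour(A -> B) -> (A=0 B=12)
Step 9: pour(B -> A) -> (A=7 B=5)
Step 10: empty(B) -> (A=7 B=0)

Answer: 7 0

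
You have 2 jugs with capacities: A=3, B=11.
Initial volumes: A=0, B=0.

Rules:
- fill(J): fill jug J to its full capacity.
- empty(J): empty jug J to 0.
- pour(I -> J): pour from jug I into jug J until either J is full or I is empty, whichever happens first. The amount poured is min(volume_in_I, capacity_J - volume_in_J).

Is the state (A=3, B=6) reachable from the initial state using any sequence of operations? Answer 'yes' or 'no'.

BFS from (A=0, B=0):
  1. fill(A) -> (A=3 B=0)
  2. pour(A -> B) -> (A=0 B=3)
  3. fill(A) -> (A=3 B=3)
  4. pour(A -> B) -> (A=0 B=6)
  5. fill(A) -> (A=3 B=6)
Target reached → yes.

Answer: yes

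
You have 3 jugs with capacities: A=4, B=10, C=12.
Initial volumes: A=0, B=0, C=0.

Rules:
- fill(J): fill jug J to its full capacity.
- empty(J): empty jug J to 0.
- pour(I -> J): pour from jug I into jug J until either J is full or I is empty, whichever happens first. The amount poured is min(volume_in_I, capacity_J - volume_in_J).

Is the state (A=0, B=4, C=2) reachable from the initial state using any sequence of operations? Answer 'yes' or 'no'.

BFS from (A=0, B=0, C=0):
  1. fill(A) -> (A=4 B=0 C=0)
  2. fill(C) -> (A=4 B=0 C=12)
  3. pour(C -> B) -> (A=4 B=10 C=2)
  4. empty(B) -> (A=4 B=0 C=2)
  5. pour(A -> B) -> (A=0 B=4 C=2)
Target reached → yes.

Answer: yes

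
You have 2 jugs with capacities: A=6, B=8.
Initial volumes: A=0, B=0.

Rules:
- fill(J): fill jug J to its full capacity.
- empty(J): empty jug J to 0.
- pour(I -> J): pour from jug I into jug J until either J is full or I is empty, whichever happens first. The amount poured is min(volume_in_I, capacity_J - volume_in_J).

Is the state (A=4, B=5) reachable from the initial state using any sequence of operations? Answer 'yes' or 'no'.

BFS explored all 14 reachable states.
Reachable set includes: (0,0), (0,2), (0,4), (0,6), (0,8), (2,0), (2,8), (4,0), (4,8), (6,0), (6,2), (6,4) ...
Target (A=4, B=5) not in reachable set → no.

Answer: no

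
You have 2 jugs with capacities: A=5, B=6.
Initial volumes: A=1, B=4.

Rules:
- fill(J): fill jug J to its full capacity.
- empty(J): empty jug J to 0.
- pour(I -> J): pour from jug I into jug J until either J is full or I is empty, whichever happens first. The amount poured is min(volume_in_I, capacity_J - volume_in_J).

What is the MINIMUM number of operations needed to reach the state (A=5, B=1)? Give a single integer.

BFS from (A=1, B=4). One shortest path:
  1. empty(A) -> (A=0 B=4)
  2. fill(B) -> (A=0 B=6)
  3. pour(B -> A) -> (A=5 B=1)
Reached target in 3 moves.

Answer: 3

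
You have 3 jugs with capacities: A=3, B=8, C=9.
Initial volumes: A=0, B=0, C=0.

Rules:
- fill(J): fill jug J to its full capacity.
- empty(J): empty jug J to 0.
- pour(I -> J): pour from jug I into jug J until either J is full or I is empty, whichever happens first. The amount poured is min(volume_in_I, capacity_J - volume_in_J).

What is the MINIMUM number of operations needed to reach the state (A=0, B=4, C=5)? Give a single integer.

BFS from (A=0, B=0, C=0). One shortest path:
  1. fill(C) -> (A=0 B=0 C=9)
  2. pour(C -> B) -> (A=0 B=8 C=1)
  3. pour(C -> A) -> (A=1 B=8 C=0)
  4. pour(B -> C) -> (A=1 B=0 C=8)
  5. pour(A -> B) -> (A=0 B=1 C=8)
  6. pour(C -> A) -> (A=3 B=1 C=5)
  7. pour(A -> B) -> (A=0 B=4 C=5)
Reached target in 7 moves.

Answer: 7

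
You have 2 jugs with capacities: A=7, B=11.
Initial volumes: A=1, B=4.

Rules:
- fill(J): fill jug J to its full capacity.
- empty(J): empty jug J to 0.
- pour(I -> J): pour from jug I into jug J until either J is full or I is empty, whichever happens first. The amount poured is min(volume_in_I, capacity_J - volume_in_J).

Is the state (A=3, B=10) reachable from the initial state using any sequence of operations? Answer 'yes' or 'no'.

Answer: no

Derivation:
BFS explored all 37 reachable states.
Reachable set includes: (0,0), (0,1), (0,2), (0,3), (0,4), (0,5), (0,6), (0,7), (0,8), (0,9), (0,10), (0,11) ...
Target (A=3, B=10) not in reachable set → no.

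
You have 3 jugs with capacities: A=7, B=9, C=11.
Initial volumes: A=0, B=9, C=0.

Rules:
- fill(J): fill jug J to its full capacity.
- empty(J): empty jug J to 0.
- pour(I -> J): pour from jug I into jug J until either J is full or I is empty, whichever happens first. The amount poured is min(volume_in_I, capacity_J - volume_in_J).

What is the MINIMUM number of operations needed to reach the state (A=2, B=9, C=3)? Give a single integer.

BFS from (A=0, B=9, C=0). One shortest path:
  1. fill(A) -> (A=7 B=9 C=0)
  2. pour(A -> C) -> (A=0 B=9 C=7)
  3. pour(B -> A) -> (A=7 B=2 C=7)
  4. pour(A -> C) -> (A=3 B=2 C=11)
  5. empty(C) -> (A=3 B=2 C=0)
  6. pour(A -> C) -> (A=0 B=2 C=3)
  7. pour(B -> A) -> (A=2 B=0 C=3)
  8. fill(B) -> (A=2 B=9 C=3)
Reached target in 8 moves.

Answer: 8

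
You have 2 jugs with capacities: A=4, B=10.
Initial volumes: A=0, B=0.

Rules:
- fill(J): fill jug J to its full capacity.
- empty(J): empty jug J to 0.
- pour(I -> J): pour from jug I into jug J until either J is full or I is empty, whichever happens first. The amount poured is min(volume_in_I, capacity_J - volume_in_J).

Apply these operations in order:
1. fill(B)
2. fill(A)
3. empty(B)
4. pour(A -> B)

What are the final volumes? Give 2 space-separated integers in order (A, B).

Answer: 0 4

Derivation:
Step 1: fill(B) -> (A=0 B=10)
Step 2: fill(A) -> (A=4 B=10)
Step 3: empty(B) -> (A=4 B=0)
Step 4: pour(A -> B) -> (A=0 B=4)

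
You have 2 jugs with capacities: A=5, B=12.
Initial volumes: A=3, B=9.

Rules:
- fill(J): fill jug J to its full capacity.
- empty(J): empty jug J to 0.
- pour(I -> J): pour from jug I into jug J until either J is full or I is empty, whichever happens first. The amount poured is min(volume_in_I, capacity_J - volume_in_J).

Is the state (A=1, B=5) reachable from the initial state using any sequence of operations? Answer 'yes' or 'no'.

BFS explored all 35 reachable states.
Reachable set includes: (0,0), (0,1), (0,2), (0,3), (0,4), (0,5), (0,6), (0,7), (0,8), (0,9), (0,10), (0,11) ...
Target (A=1, B=5) not in reachable set → no.

Answer: no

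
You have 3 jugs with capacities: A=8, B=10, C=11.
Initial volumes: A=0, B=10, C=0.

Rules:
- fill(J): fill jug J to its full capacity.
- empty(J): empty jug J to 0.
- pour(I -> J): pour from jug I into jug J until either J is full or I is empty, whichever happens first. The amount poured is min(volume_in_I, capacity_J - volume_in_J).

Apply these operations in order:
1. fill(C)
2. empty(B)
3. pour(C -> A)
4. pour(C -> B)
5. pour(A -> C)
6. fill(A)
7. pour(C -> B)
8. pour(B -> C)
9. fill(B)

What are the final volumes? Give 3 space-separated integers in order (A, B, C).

Answer: 8 10 11

Derivation:
Step 1: fill(C) -> (A=0 B=10 C=11)
Step 2: empty(B) -> (A=0 B=0 C=11)
Step 3: pour(C -> A) -> (A=8 B=0 C=3)
Step 4: pour(C -> B) -> (A=8 B=3 C=0)
Step 5: pour(A -> C) -> (A=0 B=3 C=8)
Step 6: fill(A) -> (A=8 B=3 C=8)
Step 7: pour(C -> B) -> (A=8 B=10 C=1)
Step 8: pour(B -> C) -> (A=8 B=0 C=11)
Step 9: fill(B) -> (A=8 B=10 C=11)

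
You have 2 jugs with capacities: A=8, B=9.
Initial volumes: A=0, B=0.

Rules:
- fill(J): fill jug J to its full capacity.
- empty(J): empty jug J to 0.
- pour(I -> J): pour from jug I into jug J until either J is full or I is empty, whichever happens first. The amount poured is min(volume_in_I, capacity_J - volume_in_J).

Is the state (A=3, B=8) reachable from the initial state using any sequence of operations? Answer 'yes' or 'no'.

Answer: no

Derivation:
BFS explored all 34 reachable states.
Reachable set includes: (0,0), (0,1), (0,2), (0,3), (0,4), (0,5), (0,6), (0,7), (0,8), (0,9), (1,0), (1,9) ...
Target (A=3, B=8) not in reachable set → no.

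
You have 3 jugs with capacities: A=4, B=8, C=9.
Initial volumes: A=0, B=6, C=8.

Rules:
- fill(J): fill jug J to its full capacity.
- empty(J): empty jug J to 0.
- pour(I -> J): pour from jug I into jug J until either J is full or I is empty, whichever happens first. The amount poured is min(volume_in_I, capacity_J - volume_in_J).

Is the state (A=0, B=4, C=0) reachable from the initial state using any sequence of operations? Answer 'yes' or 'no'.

BFS from (A=0, B=6, C=8):
  1. fill(A) -> (A=4 B=6 C=8)
  2. empty(B) -> (A=4 B=0 C=8)
  3. empty(C) -> (A=4 B=0 C=0)
  4. pour(A -> B) -> (A=0 B=4 C=0)
Target reached → yes.

Answer: yes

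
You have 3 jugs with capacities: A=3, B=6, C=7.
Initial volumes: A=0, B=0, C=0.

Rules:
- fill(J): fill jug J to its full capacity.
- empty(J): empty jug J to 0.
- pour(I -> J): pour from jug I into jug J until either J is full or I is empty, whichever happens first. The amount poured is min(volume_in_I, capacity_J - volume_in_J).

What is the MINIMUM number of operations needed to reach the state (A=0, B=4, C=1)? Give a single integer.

BFS from (A=0, B=0, C=0). One shortest path:
  1. fill(C) -> (A=0 B=0 C=7)
  2. pour(C -> B) -> (A=0 B=6 C=1)
  3. empty(B) -> (A=0 B=0 C=1)
  4. pour(C -> A) -> (A=1 B=0 C=0)
  5. fill(C) -> (A=1 B=0 C=7)
  6. pour(C -> B) -> (A=1 B=6 C=1)
  7. pour(B -> A) -> (A=3 B=4 C=1)
  8. empty(A) -> (A=0 B=4 C=1)
Reached target in 8 moves.

Answer: 8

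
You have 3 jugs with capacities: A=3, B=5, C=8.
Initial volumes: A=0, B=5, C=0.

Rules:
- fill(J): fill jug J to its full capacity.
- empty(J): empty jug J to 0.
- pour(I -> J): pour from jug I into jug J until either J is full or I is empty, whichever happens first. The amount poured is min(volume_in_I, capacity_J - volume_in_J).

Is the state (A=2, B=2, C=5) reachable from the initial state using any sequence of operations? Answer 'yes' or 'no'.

Answer: no

Derivation:
BFS explored all 160 reachable states.
Reachable set includes: (0,0,0), (0,0,1), (0,0,2), (0,0,3), (0,0,4), (0,0,5), (0,0,6), (0,0,7), (0,0,8), (0,1,0), (0,1,1), (0,1,2) ...
Target (A=2, B=2, C=5) not in reachable set → no.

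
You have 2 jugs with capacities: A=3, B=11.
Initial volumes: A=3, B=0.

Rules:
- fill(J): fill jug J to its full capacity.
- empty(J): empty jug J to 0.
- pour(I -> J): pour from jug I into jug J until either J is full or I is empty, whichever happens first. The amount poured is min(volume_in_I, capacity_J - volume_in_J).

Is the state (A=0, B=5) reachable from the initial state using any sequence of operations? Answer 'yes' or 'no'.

Answer: yes

Derivation:
BFS from (A=3, B=0):
  1. empty(A) -> (A=0 B=0)
  2. fill(B) -> (A=0 B=11)
  3. pour(B -> A) -> (A=3 B=8)
  4. empty(A) -> (A=0 B=8)
  5. pour(B -> A) -> (A=3 B=5)
  6. empty(A) -> (A=0 B=5)
Target reached → yes.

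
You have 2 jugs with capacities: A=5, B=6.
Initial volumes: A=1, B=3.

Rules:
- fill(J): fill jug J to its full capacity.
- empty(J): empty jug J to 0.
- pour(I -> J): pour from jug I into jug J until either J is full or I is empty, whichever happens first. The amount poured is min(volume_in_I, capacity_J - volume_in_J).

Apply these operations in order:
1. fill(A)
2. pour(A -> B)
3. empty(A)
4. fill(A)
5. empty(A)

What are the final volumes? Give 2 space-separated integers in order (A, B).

Step 1: fill(A) -> (A=5 B=3)
Step 2: pour(A -> B) -> (A=2 B=6)
Step 3: empty(A) -> (A=0 B=6)
Step 4: fill(A) -> (A=5 B=6)
Step 5: empty(A) -> (A=0 B=6)

Answer: 0 6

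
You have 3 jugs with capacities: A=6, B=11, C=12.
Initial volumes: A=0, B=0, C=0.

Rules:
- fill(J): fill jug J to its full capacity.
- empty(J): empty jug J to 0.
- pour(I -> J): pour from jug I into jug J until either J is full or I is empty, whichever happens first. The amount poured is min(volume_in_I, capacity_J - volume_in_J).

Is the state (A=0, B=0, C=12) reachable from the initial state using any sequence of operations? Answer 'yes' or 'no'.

Answer: yes

Derivation:
BFS from (A=0, B=0, C=0):
  1. fill(C) -> (A=0 B=0 C=12)
Target reached → yes.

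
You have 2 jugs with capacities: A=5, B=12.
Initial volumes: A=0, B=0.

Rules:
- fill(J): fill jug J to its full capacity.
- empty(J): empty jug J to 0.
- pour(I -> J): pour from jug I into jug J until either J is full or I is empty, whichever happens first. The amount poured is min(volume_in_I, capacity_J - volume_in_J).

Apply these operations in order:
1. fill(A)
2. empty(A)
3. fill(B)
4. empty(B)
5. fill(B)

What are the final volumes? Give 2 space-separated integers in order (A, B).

Answer: 0 12

Derivation:
Step 1: fill(A) -> (A=5 B=0)
Step 2: empty(A) -> (A=0 B=0)
Step 3: fill(B) -> (A=0 B=12)
Step 4: empty(B) -> (A=0 B=0)
Step 5: fill(B) -> (A=0 B=12)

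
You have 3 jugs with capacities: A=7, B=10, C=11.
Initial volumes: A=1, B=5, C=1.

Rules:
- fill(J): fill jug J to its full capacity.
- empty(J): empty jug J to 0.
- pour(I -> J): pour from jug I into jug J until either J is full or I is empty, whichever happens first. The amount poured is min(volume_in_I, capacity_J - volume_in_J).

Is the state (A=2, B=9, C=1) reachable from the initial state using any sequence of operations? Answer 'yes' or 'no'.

Answer: no

Derivation:
BFS explored all 517 reachable states.
Reachable set includes: (0,0,0), (0,0,1), (0,0,2), (0,0,3), (0,0,4), (0,0,5), (0,0,6), (0,0,7), (0,0,8), (0,0,9), (0,0,10), (0,0,11) ...
Target (A=2, B=9, C=1) not in reachable set → no.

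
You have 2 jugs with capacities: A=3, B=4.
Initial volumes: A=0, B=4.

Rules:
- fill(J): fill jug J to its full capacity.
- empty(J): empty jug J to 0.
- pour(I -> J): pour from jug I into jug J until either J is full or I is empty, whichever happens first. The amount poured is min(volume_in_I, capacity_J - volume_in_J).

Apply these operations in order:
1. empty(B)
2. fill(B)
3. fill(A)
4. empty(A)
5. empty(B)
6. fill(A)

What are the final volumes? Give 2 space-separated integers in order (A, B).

Step 1: empty(B) -> (A=0 B=0)
Step 2: fill(B) -> (A=0 B=4)
Step 3: fill(A) -> (A=3 B=4)
Step 4: empty(A) -> (A=0 B=4)
Step 5: empty(B) -> (A=0 B=0)
Step 6: fill(A) -> (A=3 B=0)

Answer: 3 0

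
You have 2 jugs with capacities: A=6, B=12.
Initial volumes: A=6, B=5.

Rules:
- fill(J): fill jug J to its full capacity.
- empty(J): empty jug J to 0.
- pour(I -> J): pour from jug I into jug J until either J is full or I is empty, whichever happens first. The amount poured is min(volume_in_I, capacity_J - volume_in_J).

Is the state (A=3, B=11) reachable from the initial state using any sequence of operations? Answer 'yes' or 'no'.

BFS explored all 12 reachable states.
Reachable set includes: (0,0), (0,5), (0,6), (0,11), (0,12), (5,0), (5,12), (6,0), (6,5), (6,6), (6,11), (6,12)
Target (A=3, B=11) not in reachable set → no.

Answer: no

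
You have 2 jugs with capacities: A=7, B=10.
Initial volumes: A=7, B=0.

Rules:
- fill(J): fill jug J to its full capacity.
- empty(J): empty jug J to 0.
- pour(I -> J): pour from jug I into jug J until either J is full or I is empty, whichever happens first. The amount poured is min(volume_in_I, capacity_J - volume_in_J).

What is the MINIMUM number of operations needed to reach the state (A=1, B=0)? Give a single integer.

Answer: 8

Derivation:
BFS from (A=7, B=0). One shortest path:
  1. pour(A -> B) -> (A=0 B=7)
  2. fill(A) -> (A=7 B=7)
  3. pour(A -> B) -> (A=4 B=10)
  4. empty(B) -> (A=4 B=0)
  5. pour(A -> B) -> (A=0 B=4)
  6. fill(A) -> (A=7 B=4)
  7. pour(A -> B) -> (A=1 B=10)
  8. empty(B) -> (A=1 B=0)
Reached target in 8 moves.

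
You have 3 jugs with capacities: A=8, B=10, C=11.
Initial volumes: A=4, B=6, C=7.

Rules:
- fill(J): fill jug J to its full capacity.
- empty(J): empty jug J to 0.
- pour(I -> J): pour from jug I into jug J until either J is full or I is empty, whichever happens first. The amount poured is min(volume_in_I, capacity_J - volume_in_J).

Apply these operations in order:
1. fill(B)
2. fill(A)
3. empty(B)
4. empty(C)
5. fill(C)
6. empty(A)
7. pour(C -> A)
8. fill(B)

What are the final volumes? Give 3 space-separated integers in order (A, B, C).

Step 1: fill(B) -> (A=4 B=10 C=7)
Step 2: fill(A) -> (A=8 B=10 C=7)
Step 3: empty(B) -> (A=8 B=0 C=7)
Step 4: empty(C) -> (A=8 B=0 C=0)
Step 5: fill(C) -> (A=8 B=0 C=11)
Step 6: empty(A) -> (A=0 B=0 C=11)
Step 7: pour(C -> A) -> (A=8 B=0 C=3)
Step 8: fill(B) -> (A=8 B=10 C=3)

Answer: 8 10 3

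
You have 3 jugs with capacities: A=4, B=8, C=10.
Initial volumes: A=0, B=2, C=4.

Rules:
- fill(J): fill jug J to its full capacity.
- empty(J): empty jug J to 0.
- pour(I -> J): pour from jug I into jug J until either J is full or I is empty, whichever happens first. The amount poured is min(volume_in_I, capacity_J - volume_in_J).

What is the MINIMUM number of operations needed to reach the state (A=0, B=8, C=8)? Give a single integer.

Answer: 3

Derivation:
BFS from (A=0, B=2, C=4). One shortest path:
  1. fill(A) -> (A=4 B=2 C=4)
  2. fill(B) -> (A=4 B=8 C=4)
  3. pour(A -> C) -> (A=0 B=8 C=8)
Reached target in 3 moves.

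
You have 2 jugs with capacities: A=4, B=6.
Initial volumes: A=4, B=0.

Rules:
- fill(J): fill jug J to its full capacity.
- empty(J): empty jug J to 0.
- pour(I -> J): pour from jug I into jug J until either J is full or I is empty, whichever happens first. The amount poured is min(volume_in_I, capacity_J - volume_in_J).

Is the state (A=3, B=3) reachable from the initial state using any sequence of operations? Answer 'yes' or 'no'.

Answer: no

Derivation:
BFS explored all 10 reachable states.
Reachable set includes: (0,0), (0,2), (0,4), (0,6), (2,0), (2,6), (4,0), (4,2), (4,4), (4,6)
Target (A=3, B=3) not in reachable set → no.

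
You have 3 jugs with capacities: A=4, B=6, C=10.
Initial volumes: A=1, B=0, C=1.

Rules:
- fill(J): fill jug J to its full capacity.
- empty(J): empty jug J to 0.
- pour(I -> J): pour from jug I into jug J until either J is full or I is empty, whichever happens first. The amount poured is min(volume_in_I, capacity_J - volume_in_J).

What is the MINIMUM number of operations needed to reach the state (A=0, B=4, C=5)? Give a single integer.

BFS from (A=1, B=0, C=1). One shortest path:
  1. fill(A) -> (A=4 B=0 C=1)
  2. pour(A -> B) -> (A=0 B=4 C=1)
  3. fill(A) -> (A=4 B=4 C=1)
  4. pour(A -> C) -> (A=0 B=4 C=5)
Reached target in 4 moves.

Answer: 4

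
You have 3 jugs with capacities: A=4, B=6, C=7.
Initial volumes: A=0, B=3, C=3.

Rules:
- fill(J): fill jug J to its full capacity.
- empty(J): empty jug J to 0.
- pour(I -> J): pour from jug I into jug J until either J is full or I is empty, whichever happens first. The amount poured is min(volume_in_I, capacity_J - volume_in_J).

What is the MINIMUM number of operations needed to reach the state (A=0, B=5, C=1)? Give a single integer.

Answer: 5

Derivation:
BFS from (A=0, B=3, C=3). One shortest path:
  1. fill(C) -> (A=0 B=3 C=7)
  2. pour(B -> A) -> (A=3 B=0 C=7)
  3. pour(C -> B) -> (A=3 B=6 C=1)
  4. pour(B -> A) -> (A=4 B=5 C=1)
  5. empty(A) -> (A=0 B=5 C=1)
Reached target in 5 moves.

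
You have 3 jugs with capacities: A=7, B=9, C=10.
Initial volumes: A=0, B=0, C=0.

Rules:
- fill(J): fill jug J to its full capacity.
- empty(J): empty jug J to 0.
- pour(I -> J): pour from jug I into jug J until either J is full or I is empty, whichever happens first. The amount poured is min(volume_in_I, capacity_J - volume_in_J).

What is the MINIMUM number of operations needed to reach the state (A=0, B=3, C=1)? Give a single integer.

BFS from (A=0, B=0, C=0). One shortest path:
  1. fill(C) -> (A=0 B=0 C=10)
  2. pour(C -> A) -> (A=7 B=0 C=3)
  3. empty(A) -> (A=0 B=0 C=3)
  4. pour(C -> A) -> (A=3 B=0 C=0)
  5. fill(C) -> (A=3 B=0 C=10)
  6. pour(C -> B) -> (A=3 B=9 C=1)
  7. empty(B) -> (A=3 B=0 C=1)
  8. pour(A -> B) -> (A=0 B=3 C=1)
Reached target in 8 moves.

Answer: 8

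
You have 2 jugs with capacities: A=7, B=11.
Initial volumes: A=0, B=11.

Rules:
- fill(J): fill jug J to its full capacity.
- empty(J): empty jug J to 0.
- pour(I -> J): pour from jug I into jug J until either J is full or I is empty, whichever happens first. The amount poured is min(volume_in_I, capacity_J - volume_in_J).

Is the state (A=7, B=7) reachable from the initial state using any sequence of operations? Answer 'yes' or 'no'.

Answer: yes

Derivation:
BFS from (A=0, B=11):
  1. fill(A) -> (A=7 B=11)
  2. empty(B) -> (A=7 B=0)
  3. pour(A -> B) -> (A=0 B=7)
  4. fill(A) -> (A=7 B=7)
Target reached → yes.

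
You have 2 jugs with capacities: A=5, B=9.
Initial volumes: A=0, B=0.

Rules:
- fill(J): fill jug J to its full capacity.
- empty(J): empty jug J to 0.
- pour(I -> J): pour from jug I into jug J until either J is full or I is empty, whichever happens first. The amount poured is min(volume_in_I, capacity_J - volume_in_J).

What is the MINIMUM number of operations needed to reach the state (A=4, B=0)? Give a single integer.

Answer: 4

Derivation:
BFS from (A=0, B=0). One shortest path:
  1. fill(B) -> (A=0 B=9)
  2. pour(B -> A) -> (A=5 B=4)
  3. empty(A) -> (A=0 B=4)
  4. pour(B -> A) -> (A=4 B=0)
Reached target in 4 moves.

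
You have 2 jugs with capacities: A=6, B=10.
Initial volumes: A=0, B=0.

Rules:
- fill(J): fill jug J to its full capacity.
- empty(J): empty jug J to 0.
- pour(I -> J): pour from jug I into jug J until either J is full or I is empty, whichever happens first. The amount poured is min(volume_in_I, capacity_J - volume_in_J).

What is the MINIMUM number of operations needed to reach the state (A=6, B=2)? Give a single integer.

BFS from (A=0, B=0). One shortest path:
  1. fill(A) -> (A=6 B=0)
  2. pour(A -> B) -> (A=0 B=6)
  3. fill(A) -> (A=6 B=6)
  4. pour(A -> B) -> (A=2 B=10)
  5. empty(B) -> (A=2 B=0)
  6. pour(A -> B) -> (A=0 B=2)
  7. fill(A) -> (A=6 B=2)
Reached target in 7 moves.

Answer: 7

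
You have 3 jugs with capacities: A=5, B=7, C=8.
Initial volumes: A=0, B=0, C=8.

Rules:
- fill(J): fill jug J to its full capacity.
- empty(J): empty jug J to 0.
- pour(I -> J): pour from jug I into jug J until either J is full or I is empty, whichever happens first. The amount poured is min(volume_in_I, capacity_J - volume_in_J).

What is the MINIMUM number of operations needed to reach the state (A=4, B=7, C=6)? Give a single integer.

BFS from (A=0, B=0, C=8). One shortest path:
  1. fill(A) -> (A=5 B=0 C=8)
  2. fill(B) -> (A=5 B=7 C=8)
  3. empty(C) -> (A=5 B=7 C=0)
  4. pour(B -> C) -> (A=5 B=0 C=7)
  5. pour(A -> B) -> (A=0 B=5 C=7)
  6. fill(A) -> (A=5 B=5 C=7)
  7. pour(A -> C) -> (A=4 B=5 C=8)
  8. pour(C -> B) -> (A=4 B=7 C=6)
Reached target in 8 moves.

Answer: 8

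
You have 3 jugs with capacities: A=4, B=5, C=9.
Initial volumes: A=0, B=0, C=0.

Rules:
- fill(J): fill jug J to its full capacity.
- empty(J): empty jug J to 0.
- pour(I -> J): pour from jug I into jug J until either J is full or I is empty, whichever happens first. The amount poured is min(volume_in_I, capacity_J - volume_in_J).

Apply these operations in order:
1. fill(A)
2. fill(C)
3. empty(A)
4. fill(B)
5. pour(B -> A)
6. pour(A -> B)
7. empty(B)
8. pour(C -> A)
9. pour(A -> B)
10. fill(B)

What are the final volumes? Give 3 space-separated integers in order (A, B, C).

Step 1: fill(A) -> (A=4 B=0 C=0)
Step 2: fill(C) -> (A=4 B=0 C=9)
Step 3: empty(A) -> (A=0 B=0 C=9)
Step 4: fill(B) -> (A=0 B=5 C=9)
Step 5: pour(B -> A) -> (A=4 B=1 C=9)
Step 6: pour(A -> B) -> (A=0 B=5 C=9)
Step 7: empty(B) -> (A=0 B=0 C=9)
Step 8: pour(C -> A) -> (A=4 B=0 C=5)
Step 9: pour(A -> B) -> (A=0 B=4 C=5)
Step 10: fill(B) -> (A=0 B=5 C=5)

Answer: 0 5 5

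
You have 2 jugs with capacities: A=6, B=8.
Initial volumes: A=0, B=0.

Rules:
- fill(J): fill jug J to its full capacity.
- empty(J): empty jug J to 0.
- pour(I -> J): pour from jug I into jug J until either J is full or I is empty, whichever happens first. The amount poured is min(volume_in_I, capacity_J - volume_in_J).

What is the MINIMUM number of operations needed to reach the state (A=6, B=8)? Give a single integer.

Answer: 2

Derivation:
BFS from (A=0, B=0). One shortest path:
  1. fill(A) -> (A=6 B=0)
  2. fill(B) -> (A=6 B=8)
Reached target in 2 moves.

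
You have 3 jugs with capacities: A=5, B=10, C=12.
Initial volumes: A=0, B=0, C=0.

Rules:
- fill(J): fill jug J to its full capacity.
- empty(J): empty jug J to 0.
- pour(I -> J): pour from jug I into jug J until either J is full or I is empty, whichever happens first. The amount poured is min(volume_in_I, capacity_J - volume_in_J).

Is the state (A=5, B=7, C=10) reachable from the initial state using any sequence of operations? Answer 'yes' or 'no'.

Answer: yes

Derivation:
BFS from (A=0, B=0, C=0):
  1. fill(C) -> (A=0 B=0 C=12)
  2. pour(C -> B) -> (A=0 B=10 C=2)
  3. pour(C -> A) -> (A=2 B=10 C=0)
  4. pour(B -> C) -> (A=2 B=0 C=10)
  5. fill(B) -> (A=2 B=10 C=10)
  6. pour(B -> A) -> (A=5 B=7 C=10)
Target reached → yes.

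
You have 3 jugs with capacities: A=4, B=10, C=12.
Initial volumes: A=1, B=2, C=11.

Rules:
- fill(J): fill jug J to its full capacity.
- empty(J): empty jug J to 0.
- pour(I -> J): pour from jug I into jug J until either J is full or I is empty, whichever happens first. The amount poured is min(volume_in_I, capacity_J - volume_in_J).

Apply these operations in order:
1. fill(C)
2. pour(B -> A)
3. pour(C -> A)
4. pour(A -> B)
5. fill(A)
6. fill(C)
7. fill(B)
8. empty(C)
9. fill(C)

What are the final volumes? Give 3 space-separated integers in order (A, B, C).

Answer: 4 10 12

Derivation:
Step 1: fill(C) -> (A=1 B=2 C=12)
Step 2: pour(B -> A) -> (A=3 B=0 C=12)
Step 3: pour(C -> A) -> (A=4 B=0 C=11)
Step 4: pour(A -> B) -> (A=0 B=4 C=11)
Step 5: fill(A) -> (A=4 B=4 C=11)
Step 6: fill(C) -> (A=4 B=4 C=12)
Step 7: fill(B) -> (A=4 B=10 C=12)
Step 8: empty(C) -> (A=4 B=10 C=0)
Step 9: fill(C) -> (A=4 B=10 C=12)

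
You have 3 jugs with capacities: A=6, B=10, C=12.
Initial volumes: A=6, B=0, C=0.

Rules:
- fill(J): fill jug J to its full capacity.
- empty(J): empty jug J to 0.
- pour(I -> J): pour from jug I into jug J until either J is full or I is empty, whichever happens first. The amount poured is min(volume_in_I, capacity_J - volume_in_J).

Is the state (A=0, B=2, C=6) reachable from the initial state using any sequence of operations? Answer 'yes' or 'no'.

Answer: yes

Derivation:
BFS from (A=6, B=0, C=0):
  1. fill(C) -> (A=6 B=0 C=12)
  2. pour(C -> B) -> (A=6 B=10 C=2)
  3. empty(B) -> (A=6 B=0 C=2)
  4. pour(C -> B) -> (A=6 B=2 C=0)
  5. pour(A -> C) -> (A=0 B=2 C=6)
Target reached → yes.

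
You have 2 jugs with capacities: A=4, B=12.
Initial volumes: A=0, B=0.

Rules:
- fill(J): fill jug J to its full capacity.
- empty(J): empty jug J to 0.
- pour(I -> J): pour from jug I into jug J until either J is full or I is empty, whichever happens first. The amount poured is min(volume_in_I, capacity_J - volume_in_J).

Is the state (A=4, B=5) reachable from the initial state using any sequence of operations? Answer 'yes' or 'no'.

BFS explored all 8 reachable states.
Reachable set includes: (0,0), (0,4), (0,8), (0,12), (4,0), (4,4), (4,8), (4,12)
Target (A=4, B=5) not in reachable set → no.

Answer: no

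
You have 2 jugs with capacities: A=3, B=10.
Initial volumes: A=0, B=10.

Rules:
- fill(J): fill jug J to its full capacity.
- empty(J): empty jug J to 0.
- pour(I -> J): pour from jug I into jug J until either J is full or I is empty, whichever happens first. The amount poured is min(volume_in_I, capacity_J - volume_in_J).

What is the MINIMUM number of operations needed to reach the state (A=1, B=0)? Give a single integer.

Answer: 7

Derivation:
BFS from (A=0, B=10). One shortest path:
  1. pour(B -> A) -> (A=3 B=7)
  2. empty(A) -> (A=0 B=7)
  3. pour(B -> A) -> (A=3 B=4)
  4. empty(A) -> (A=0 B=4)
  5. pour(B -> A) -> (A=3 B=1)
  6. empty(A) -> (A=0 B=1)
  7. pour(B -> A) -> (A=1 B=0)
Reached target in 7 moves.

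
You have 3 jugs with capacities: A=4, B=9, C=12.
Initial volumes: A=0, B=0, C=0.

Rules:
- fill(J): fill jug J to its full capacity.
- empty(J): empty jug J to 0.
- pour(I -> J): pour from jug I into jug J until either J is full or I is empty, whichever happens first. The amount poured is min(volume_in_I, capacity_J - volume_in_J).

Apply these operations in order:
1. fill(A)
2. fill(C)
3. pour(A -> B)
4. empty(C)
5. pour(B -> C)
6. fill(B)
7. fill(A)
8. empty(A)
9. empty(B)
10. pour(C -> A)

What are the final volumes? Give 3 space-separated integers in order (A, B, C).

Step 1: fill(A) -> (A=4 B=0 C=0)
Step 2: fill(C) -> (A=4 B=0 C=12)
Step 3: pour(A -> B) -> (A=0 B=4 C=12)
Step 4: empty(C) -> (A=0 B=4 C=0)
Step 5: pour(B -> C) -> (A=0 B=0 C=4)
Step 6: fill(B) -> (A=0 B=9 C=4)
Step 7: fill(A) -> (A=4 B=9 C=4)
Step 8: empty(A) -> (A=0 B=9 C=4)
Step 9: empty(B) -> (A=0 B=0 C=4)
Step 10: pour(C -> A) -> (A=4 B=0 C=0)

Answer: 4 0 0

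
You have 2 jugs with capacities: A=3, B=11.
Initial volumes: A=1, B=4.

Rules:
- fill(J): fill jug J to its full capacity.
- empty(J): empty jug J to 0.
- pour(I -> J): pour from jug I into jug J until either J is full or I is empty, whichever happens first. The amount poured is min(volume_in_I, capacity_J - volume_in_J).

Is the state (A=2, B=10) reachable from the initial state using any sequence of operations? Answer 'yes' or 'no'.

Answer: no

Derivation:
BFS explored all 29 reachable states.
Reachable set includes: (0,0), (0,1), (0,2), (0,3), (0,4), (0,5), (0,6), (0,7), (0,8), (0,9), (0,10), (0,11) ...
Target (A=2, B=10) not in reachable set → no.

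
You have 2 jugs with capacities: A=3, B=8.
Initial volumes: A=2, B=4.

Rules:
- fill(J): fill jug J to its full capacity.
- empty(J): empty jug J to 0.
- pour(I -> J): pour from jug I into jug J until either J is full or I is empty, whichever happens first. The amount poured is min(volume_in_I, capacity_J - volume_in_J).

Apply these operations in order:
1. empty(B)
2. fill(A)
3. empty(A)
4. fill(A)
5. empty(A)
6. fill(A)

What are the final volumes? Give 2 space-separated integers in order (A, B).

Answer: 3 0

Derivation:
Step 1: empty(B) -> (A=2 B=0)
Step 2: fill(A) -> (A=3 B=0)
Step 3: empty(A) -> (A=0 B=0)
Step 4: fill(A) -> (A=3 B=0)
Step 5: empty(A) -> (A=0 B=0)
Step 6: fill(A) -> (A=3 B=0)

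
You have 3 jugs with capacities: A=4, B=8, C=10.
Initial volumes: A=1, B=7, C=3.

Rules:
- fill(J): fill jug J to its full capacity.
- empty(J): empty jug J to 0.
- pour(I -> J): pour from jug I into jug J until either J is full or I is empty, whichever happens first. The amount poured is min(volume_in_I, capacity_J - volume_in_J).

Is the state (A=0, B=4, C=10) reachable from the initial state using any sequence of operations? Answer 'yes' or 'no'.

BFS from (A=1, B=7, C=3):
  1. fill(A) -> (A=4 B=7 C=3)
  2. pour(A -> C) -> (A=0 B=7 C=7)
  3. pour(B -> C) -> (A=0 B=4 C=10)
Target reached → yes.

Answer: yes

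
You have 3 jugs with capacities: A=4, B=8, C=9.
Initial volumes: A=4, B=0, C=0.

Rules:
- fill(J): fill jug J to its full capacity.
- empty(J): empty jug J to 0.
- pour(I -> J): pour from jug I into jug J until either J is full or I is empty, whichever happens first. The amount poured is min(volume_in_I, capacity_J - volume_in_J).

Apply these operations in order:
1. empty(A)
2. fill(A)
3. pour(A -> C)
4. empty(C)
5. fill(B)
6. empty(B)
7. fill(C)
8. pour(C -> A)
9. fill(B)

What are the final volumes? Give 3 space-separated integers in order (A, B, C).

Answer: 4 8 5

Derivation:
Step 1: empty(A) -> (A=0 B=0 C=0)
Step 2: fill(A) -> (A=4 B=0 C=0)
Step 3: pour(A -> C) -> (A=0 B=0 C=4)
Step 4: empty(C) -> (A=0 B=0 C=0)
Step 5: fill(B) -> (A=0 B=8 C=0)
Step 6: empty(B) -> (A=0 B=0 C=0)
Step 7: fill(C) -> (A=0 B=0 C=9)
Step 8: pour(C -> A) -> (A=4 B=0 C=5)
Step 9: fill(B) -> (A=4 B=8 C=5)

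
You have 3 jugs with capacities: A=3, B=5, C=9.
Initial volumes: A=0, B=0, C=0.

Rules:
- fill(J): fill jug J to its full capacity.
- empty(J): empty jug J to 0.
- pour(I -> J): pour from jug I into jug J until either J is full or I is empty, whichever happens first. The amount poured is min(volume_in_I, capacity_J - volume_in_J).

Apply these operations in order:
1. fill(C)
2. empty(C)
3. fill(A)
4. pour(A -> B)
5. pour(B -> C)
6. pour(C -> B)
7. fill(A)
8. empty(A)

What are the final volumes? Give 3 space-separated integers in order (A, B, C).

Step 1: fill(C) -> (A=0 B=0 C=9)
Step 2: empty(C) -> (A=0 B=0 C=0)
Step 3: fill(A) -> (A=3 B=0 C=0)
Step 4: pour(A -> B) -> (A=0 B=3 C=0)
Step 5: pour(B -> C) -> (A=0 B=0 C=3)
Step 6: pour(C -> B) -> (A=0 B=3 C=0)
Step 7: fill(A) -> (A=3 B=3 C=0)
Step 8: empty(A) -> (A=0 B=3 C=0)

Answer: 0 3 0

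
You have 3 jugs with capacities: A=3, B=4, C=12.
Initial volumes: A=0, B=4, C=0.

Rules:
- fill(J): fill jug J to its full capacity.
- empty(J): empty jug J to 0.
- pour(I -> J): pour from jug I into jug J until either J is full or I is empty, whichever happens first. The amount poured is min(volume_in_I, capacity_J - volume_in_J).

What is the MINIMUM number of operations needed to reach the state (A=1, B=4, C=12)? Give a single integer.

Answer: 5

Derivation:
BFS from (A=0, B=4, C=0). One shortest path:
  1. fill(C) -> (A=0 B=4 C=12)
  2. pour(B -> A) -> (A=3 B=1 C=12)
  3. empty(A) -> (A=0 B=1 C=12)
  4. pour(B -> A) -> (A=1 B=0 C=12)
  5. fill(B) -> (A=1 B=4 C=12)
Reached target in 5 moves.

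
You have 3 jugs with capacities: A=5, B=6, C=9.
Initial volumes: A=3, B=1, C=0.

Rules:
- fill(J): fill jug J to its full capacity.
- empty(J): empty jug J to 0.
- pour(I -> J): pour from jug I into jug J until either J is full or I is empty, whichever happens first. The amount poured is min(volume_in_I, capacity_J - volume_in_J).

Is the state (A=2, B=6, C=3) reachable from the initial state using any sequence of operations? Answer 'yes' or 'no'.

BFS from (A=3, B=1, C=0):
  1. fill(A) -> (A=5 B=1 C=0)
  2. fill(B) -> (A=5 B=6 C=0)
  3. pour(B -> C) -> (A=5 B=0 C=6)
  4. pour(A -> C) -> (A=2 B=0 C=9)
  5. pour(C -> B) -> (A=2 B=6 C=3)
Target reached → yes.

Answer: yes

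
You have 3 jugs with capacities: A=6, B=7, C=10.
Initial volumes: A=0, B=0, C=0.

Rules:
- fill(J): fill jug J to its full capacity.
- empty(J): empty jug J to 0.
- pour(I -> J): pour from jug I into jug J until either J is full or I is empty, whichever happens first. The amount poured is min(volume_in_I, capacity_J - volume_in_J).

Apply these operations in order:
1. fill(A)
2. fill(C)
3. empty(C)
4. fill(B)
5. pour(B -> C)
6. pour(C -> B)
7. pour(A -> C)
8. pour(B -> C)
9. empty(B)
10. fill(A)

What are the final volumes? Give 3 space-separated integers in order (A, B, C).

Answer: 6 0 10

Derivation:
Step 1: fill(A) -> (A=6 B=0 C=0)
Step 2: fill(C) -> (A=6 B=0 C=10)
Step 3: empty(C) -> (A=6 B=0 C=0)
Step 4: fill(B) -> (A=6 B=7 C=0)
Step 5: pour(B -> C) -> (A=6 B=0 C=7)
Step 6: pour(C -> B) -> (A=6 B=7 C=0)
Step 7: pour(A -> C) -> (A=0 B=7 C=6)
Step 8: pour(B -> C) -> (A=0 B=3 C=10)
Step 9: empty(B) -> (A=0 B=0 C=10)
Step 10: fill(A) -> (A=6 B=0 C=10)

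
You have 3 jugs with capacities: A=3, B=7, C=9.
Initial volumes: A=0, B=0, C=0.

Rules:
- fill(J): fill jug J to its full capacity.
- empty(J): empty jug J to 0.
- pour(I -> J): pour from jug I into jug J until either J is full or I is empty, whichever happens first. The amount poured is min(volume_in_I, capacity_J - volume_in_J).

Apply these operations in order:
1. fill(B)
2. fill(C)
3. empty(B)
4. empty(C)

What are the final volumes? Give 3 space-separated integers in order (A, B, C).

Step 1: fill(B) -> (A=0 B=7 C=0)
Step 2: fill(C) -> (A=0 B=7 C=9)
Step 3: empty(B) -> (A=0 B=0 C=9)
Step 4: empty(C) -> (A=0 B=0 C=0)

Answer: 0 0 0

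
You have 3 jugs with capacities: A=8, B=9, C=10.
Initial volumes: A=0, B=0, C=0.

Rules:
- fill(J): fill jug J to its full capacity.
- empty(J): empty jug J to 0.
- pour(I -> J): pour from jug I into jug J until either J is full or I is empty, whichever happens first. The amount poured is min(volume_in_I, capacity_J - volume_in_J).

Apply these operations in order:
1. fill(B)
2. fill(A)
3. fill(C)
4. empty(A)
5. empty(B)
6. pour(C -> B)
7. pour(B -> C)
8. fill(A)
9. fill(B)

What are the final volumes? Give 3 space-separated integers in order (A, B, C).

Step 1: fill(B) -> (A=0 B=9 C=0)
Step 2: fill(A) -> (A=8 B=9 C=0)
Step 3: fill(C) -> (A=8 B=9 C=10)
Step 4: empty(A) -> (A=0 B=9 C=10)
Step 5: empty(B) -> (A=0 B=0 C=10)
Step 6: pour(C -> B) -> (A=0 B=9 C=1)
Step 7: pour(B -> C) -> (A=0 B=0 C=10)
Step 8: fill(A) -> (A=8 B=0 C=10)
Step 9: fill(B) -> (A=8 B=9 C=10)

Answer: 8 9 10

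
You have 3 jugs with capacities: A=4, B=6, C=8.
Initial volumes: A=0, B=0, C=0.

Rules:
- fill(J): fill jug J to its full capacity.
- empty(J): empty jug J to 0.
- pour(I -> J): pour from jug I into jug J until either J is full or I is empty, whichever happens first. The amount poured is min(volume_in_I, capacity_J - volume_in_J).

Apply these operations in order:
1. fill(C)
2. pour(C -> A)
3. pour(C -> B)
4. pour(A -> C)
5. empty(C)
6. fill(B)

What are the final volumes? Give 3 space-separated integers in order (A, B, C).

Step 1: fill(C) -> (A=0 B=0 C=8)
Step 2: pour(C -> A) -> (A=4 B=0 C=4)
Step 3: pour(C -> B) -> (A=4 B=4 C=0)
Step 4: pour(A -> C) -> (A=0 B=4 C=4)
Step 5: empty(C) -> (A=0 B=4 C=0)
Step 6: fill(B) -> (A=0 B=6 C=0)

Answer: 0 6 0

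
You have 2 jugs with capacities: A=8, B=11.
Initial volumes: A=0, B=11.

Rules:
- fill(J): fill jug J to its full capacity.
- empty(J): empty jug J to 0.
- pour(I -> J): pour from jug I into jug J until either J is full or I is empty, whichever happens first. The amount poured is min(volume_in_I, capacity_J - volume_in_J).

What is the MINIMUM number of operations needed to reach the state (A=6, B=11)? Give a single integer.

BFS from (A=0, B=11). One shortest path:
  1. pour(B -> A) -> (A=8 B=3)
  2. empty(A) -> (A=0 B=3)
  3. pour(B -> A) -> (A=3 B=0)
  4. fill(B) -> (A=3 B=11)
  5. pour(B -> A) -> (A=8 B=6)
  6. empty(A) -> (A=0 B=6)
  7. pour(B -> A) -> (A=6 B=0)
  8. fill(B) -> (A=6 B=11)
Reached target in 8 moves.

Answer: 8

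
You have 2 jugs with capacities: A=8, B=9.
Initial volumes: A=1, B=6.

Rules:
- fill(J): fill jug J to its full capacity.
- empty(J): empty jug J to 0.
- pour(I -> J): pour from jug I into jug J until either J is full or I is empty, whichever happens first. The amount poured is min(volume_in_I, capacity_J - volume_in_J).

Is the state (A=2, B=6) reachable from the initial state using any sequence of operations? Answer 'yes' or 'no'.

Answer: no

Derivation:
BFS explored all 35 reachable states.
Reachable set includes: (0,0), (0,1), (0,2), (0,3), (0,4), (0,5), (0,6), (0,7), (0,8), (0,9), (1,0), (1,6) ...
Target (A=2, B=6) not in reachable set → no.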